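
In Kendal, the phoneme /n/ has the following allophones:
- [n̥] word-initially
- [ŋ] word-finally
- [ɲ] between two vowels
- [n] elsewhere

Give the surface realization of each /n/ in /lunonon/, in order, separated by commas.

[ɲ], [ɲ], [ŋ]

Occurrence 1 (position 3): between two vowels → [ɲ].
Occurrence 2 (position 5): between two vowels → [ɲ].
Occurrence 3 (position 7): word-finally → [ŋ].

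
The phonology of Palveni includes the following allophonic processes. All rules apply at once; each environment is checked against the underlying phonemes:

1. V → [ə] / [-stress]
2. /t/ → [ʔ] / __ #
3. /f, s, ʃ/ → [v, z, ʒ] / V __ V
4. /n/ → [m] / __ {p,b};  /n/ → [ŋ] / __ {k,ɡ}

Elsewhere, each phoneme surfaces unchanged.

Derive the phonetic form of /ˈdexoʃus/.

/e/ (between /d/ and /x/) fails the environment for rule 1, so it stays [e].
/o/ meets the environment for rule 1 (in an unstressed syllable) → [ə].
/ʃ/ (between /o/ and /u/) occurs between two vowels → [ʒ] by rule 3.
/u/ (between /ʃ/ and /s/): in an unstressed syllable, so rule 1 applies → [ə].
/s/ (word-final) fails the environment for rule 3, so it stays [s].

[ˈdexəʒəs]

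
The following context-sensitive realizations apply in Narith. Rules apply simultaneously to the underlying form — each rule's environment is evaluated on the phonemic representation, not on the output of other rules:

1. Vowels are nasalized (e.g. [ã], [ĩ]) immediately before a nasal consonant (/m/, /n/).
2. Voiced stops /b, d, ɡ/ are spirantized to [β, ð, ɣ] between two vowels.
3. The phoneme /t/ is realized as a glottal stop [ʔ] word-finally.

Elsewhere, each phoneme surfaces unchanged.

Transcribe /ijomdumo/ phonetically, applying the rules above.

[ijõmdũmo]

/i/ — word-initial; rule 1 does not apply here → [i].
/o/ (between /j/ and /m/) occurs before a nasal consonant → [õ] by rule 1.
/d/ (between /m/ and /u/) fails the environment for rule 2, so it stays [d].
/u/ (between /d/ and /m/) occurs before a nasal consonant → [ũ] by rule 1.
/o/ (word-final) is in the target of rule 1 but the environment (before a nasal consonant) is not met → [o].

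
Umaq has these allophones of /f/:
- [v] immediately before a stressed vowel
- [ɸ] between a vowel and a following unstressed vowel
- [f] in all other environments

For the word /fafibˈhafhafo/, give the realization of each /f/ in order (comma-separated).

[f], [ɸ], [f], [ɸ]

Occurrence 1 (position 1): no conditioning environment matches → elsewhere allophone [f].
Occurrence 2 (position 3): between a vowel and a following unstressed vowel → [ɸ].
Occurrence 3 (position 8): no conditioning environment matches → elsewhere allophone [f].
Occurrence 4 (position 11): between a vowel and a following unstressed vowel → [ɸ].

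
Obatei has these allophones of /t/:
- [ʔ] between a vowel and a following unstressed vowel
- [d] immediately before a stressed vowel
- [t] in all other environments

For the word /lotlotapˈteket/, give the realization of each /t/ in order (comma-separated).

[t], [ʔ], [d], [t]

Occurrence 1 (position 3): no conditioning environment matches → elsewhere allophone [t].
Occurrence 2 (position 6): between a vowel and a following unstressed vowel → [ʔ].
Occurrence 3 (position 9): immediately before a stressed vowel → [d].
Occurrence 4 (position 13): no conditioning environment matches → elsewhere allophone [t].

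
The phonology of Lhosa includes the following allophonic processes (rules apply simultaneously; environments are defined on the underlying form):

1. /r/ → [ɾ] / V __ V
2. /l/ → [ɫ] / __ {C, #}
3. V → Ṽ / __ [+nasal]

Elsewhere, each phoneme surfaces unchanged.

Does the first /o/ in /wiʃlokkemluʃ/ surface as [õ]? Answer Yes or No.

No

/o/ (between /l/ and /k/): rule 3 targets it, but not before a nasal consonant → unchanged [o].
The actual realization is [o], not [õ].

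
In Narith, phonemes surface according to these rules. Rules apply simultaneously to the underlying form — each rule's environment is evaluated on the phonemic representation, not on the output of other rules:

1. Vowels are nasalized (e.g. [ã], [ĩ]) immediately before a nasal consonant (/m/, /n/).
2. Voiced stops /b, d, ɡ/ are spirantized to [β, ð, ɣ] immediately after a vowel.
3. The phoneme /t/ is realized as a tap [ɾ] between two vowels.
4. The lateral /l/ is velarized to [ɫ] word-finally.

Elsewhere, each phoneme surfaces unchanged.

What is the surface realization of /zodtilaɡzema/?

/o/ (between /z/ and /d/) fails the environment for rule 1, so it stays [o].
/d/ meets the environment for rule 2 (immediately after a vowel) → [ð].
/t/ (between /d/ and /i/) is in the target of rule 3 but the environment (between two vowels) is not met → [t].
/i/ (between /t/ and /l/): rule 1 targets it, but not before a nasal consonant → unchanged [i].
/l/ (between /i/ and /a/): rule 4 targets it, but not word-finally → unchanged [l].
/a/ (between /l/ and /ɡ/) fails the environment for rule 1, so it stays [a].
/ɡ/ meets the environment for rule 2 (immediately after a vowel) → [ɣ].
/e/ (between /z/ and /m/): before a nasal consonant, so rule 1 applies → [ẽ].
/a/ — word-final; rule 1 does not apply here → [a].

[zoðtilaɣzẽma]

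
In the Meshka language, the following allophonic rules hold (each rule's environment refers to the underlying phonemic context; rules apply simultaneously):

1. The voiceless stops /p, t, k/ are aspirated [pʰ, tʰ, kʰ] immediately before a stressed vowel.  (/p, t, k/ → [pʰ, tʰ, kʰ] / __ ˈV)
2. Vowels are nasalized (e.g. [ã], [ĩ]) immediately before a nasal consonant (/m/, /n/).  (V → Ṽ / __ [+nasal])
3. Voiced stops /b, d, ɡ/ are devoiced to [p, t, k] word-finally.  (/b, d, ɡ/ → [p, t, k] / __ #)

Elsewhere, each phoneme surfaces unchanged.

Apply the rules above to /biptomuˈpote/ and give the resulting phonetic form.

/b/ — word-initial; rule 3 does not apply here → [b].
/i/ (between /b/ and /p/) is in the target of rule 2 but the environment (before a nasal consonant) is not met → [i].
/p/ — between /i/ and /t/; rule 1 does not apply here → [p].
/t/ (between /p/ and /o/) fails the environment for rule 1, so it stays [t].
/o/ (between /t/ and /m/) occurs before a nasal consonant → [õ] by rule 2.
/u/ (between /m/ and /p/) fails the environment for rule 2, so it stays [u].
/p/ meets the environment for rule 1 (immediately before a stressed vowel) → [pʰ].
/o/ — between /p/ and /t/; rule 2 does not apply here → [o].
/t/ — between /o/ and /e/; rule 1 does not apply here → [t].
/e/ (word-final): rule 2 targets it, but not before a nasal consonant → unchanged [e].

[biptõmuˈpʰote]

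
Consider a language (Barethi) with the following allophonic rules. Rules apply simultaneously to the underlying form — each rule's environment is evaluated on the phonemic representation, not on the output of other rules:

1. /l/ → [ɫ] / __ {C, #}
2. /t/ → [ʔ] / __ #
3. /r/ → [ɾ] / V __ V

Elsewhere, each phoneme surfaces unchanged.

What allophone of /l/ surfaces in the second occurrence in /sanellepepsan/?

/l/ (between /l/ and /e/) fails the environment for rule 1, so it stays [l].

[l]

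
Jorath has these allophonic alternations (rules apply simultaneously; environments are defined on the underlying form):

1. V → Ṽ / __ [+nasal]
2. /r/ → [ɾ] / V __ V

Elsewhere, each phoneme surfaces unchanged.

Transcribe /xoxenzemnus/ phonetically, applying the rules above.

[xoxẽnzẽmnus]

/x/ (word-initial): no rule targets it → [x].
/o/ (between /x/ and /x/): rule 1 targets it, but not before a nasal consonant → unchanged [o].
/x/ stays [x].
/e/ — between /x/ and /n/, before a nasal consonant — surfaces as [ẽ] (rule 1).
/n/ (between /e/ and /z/): no rule targets it → [n].
/z/ (between /n/ and /e/) is unaffected → [z].
/e/ — between /z/ and /m/, before a nasal consonant — surfaces as [ẽ] (rule 1).
/m/ (between /e/ and /n/) is unaffected → [m].
/n/ — not in any rule's target class → [n].
/u/ (between /n/ and /s/) is in the target of rule 1 but the environment (before a nasal consonant) is not met → [u].
/s/ (word-final): no rule targets it → [s].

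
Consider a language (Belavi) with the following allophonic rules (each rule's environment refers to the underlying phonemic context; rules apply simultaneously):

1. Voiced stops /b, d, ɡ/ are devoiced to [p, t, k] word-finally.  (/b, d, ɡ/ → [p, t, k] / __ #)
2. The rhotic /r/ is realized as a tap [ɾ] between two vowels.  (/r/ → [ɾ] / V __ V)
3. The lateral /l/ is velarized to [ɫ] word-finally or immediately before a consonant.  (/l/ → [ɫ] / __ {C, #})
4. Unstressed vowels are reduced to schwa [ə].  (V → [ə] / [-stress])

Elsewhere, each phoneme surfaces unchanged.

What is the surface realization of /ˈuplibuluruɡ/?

[ˈupləbələɾək]

/u/ (word-initial): rule 4 targets it, but not in an unstressed syllable → unchanged [u].
/p/ stays [p].
/l/ (between /p/ and /i/) fails the environment for rule 3, so it stays [l].
Rule 4 applies to /i/ (between /l/ and /b/: in an unstressed syllable) → [ə].
/b/ (between /i/ and /u/) is in the target of rule 1 but the environment (word-finally) is not met → [b].
/u/ (between /b/ and /l/): in an unstressed syllable, so rule 4 applies → [ə].
/l/ (between /u/ and /u/) is in the target of rule 3 but the environment (word-finally or immediately before a consonant) is not met → [l].
/u/ meets the environment for rule 4 (in an unstressed syllable) → [ə].
/r/ meets the environment for rule 2 (between two vowels) → [ɾ].
/u/ (between /r/ and /ɡ/): in an unstressed syllable, so rule 4 applies → [ə].
/ɡ/ — word-final, word-finally — surfaces as [k] (rule 1).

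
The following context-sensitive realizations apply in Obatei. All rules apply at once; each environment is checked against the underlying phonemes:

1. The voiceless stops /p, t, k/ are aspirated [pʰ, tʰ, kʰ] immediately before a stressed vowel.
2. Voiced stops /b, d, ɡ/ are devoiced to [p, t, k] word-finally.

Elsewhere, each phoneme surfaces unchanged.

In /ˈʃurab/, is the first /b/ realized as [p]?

Yes

/b/ — word-final, word-finally — surfaces as [p] (rule 2).
The actual realization is [p], which matches [p].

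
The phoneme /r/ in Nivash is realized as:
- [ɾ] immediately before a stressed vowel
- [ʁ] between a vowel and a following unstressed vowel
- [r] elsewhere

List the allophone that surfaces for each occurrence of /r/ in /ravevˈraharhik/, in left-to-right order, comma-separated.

Occurrence 1 (position 1): no conditioning environment matches → elsewhere allophone [r].
Occurrence 2 (position 6): immediately before a stressed vowel → [ɾ].
Occurrence 3 (position 10): no conditioning environment matches → elsewhere allophone [r].

[r], [ɾ], [r]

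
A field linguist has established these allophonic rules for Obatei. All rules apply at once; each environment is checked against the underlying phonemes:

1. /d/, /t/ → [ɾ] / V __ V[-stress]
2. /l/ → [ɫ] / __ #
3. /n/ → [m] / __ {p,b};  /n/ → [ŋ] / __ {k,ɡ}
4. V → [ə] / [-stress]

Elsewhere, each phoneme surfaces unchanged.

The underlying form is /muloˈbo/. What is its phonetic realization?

/u/ meets the environment for rule 4 (in an unstressed syllable) → [ə].
/l/ — between /u/ and /o/; rule 2 does not apply here → [l].
/o/ meets the environment for rule 4 (in an unstressed syllable) → [ə].
/o/ (word-final): rule 4 targets it, but not in an unstressed syllable → unchanged [o].

[mələˈbo]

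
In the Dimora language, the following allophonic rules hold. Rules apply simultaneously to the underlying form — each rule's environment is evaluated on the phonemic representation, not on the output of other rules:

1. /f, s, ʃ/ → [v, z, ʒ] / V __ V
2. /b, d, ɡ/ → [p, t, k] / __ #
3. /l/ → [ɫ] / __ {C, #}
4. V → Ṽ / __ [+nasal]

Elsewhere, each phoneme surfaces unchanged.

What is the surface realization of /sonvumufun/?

[sõnvũmuvũn]

/s/ (word-initial) is in the target of rule 1 but the environment (between two vowels) is not met → [s].
Rule 4 applies to /o/ (between /s/ and /n/: before a nasal consonant) → [õ].
/u/ — between /v/ and /m/, before a nasal consonant — surfaces as [ũ] (rule 4).
/u/ (between /m/ and /f/) is in the target of rule 4 but the environment (before a nasal consonant) is not met → [u].
/f/ (between /u/ and /u/): between two vowels, so rule 1 applies → [v].
/u/ (between /f/ and /n/): before a nasal consonant, so rule 4 applies → [ũ].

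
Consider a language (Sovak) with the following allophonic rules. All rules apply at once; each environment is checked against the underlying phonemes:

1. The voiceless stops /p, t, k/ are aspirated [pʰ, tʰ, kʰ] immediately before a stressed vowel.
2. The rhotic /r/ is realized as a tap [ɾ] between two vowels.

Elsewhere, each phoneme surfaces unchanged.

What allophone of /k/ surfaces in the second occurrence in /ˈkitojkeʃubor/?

/k/ — between /j/ and /e/; rule 1 does not apply here → [k].

[k]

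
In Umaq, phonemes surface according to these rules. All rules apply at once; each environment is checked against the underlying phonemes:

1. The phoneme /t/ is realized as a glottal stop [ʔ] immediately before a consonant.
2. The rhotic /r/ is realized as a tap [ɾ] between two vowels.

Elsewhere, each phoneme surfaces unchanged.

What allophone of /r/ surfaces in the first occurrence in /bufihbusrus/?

/r/ (between /s/ and /u/): rule 2 targets it, but not between two vowels → unchanged [r].

[r]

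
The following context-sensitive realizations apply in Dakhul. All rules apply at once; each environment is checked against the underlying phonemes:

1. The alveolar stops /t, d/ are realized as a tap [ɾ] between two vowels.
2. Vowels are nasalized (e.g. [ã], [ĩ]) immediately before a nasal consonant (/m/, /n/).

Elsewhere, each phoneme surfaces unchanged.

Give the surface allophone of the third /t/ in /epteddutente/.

/t/ (between /n/ and /e/) is in the target of rule 1 but the environment (between two vowels) is not met → [t].

[t]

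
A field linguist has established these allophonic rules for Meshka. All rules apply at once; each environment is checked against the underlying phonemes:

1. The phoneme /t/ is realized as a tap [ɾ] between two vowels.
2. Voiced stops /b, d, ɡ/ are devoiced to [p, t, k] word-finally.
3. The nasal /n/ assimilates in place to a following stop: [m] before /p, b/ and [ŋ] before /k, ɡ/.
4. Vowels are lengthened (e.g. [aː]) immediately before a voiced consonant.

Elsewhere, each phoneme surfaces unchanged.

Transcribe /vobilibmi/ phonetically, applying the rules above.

/v/ (word-initial) is unaffected → [v].
/o/ (between /v/ and /b/): before a voiced consonant, so rule 4 applies → [oː].
/b/ (between /o/ and /i/): rule 2 targets it, but not word-finally → unchanged [b].
/i/ meets the environment for rule 4 (before a voiced consonant) → [iː].
/l/ — not in any rule's target class → [l].
/i/ meets the environment for rule 4 (before a voiced consonant) → [iː].
/b/ — between /i/ and /m/; rule 2 does not apply here → [b].
/m/ — not in any rule's target class → [m].
/i/ (word-final): rule 4 targets it, but not before a voiced consonant → unchanged [i].

[voːbiːliːbmi]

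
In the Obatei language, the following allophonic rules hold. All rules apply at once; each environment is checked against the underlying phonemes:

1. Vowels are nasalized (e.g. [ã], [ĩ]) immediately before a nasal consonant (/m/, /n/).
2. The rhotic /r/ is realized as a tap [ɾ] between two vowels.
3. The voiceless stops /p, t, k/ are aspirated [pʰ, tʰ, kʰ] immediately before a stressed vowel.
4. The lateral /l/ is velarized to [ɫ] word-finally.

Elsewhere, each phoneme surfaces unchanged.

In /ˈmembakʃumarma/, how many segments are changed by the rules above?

Segments that undergo a rule: /e/ → [ẽ] (rule 1); /u/ → [ũ] (rule 1).
All other segments surface unchanged.

2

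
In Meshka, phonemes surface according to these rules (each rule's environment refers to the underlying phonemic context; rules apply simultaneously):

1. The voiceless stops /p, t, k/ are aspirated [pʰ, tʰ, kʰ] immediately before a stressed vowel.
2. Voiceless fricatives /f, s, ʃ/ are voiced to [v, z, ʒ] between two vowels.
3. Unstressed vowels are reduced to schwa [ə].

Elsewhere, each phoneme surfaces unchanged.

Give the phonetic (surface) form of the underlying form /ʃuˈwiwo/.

[ʃəˈwiwə]

/ʃ/ (word-initial) is in the target of rule 2 but the environment (between two vowels) is not met → [ʃ].
/u/ meets the environment for rule 3 (in an unstressed syllable) → [ə].
/w/ (between /u/ and /i/): no rule targets it → [w].
/i/ (between /w/ and /w/): rule 3 targets it, but not in an unstressed syllable → unchanged [i].
/w/ (between /i/ and /o/): no rule targets it → [w].
/o/ (word-final) occurs in an unstressed syllable → [ə] by rule 3.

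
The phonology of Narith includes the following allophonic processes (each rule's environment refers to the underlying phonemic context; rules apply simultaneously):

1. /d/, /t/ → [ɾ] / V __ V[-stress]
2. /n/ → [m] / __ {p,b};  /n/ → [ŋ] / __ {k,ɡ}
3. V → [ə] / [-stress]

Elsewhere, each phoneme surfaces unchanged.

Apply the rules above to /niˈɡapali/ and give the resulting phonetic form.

/n/ (word-initial) is in the target of rule 2 but the environment (before a labial or velar stop) is not met → [n].
Rule 3 applies to /i/ (between /n/ and /ɡ/: in an unstressed syllable) → [ə].
/ɡ/ (between /i/ and /a/) is unaffected → [ɡ].
/a/ (between /ɡ/ and /p/) fails the environment for rule 3, so it stays [a].
/p/ (between /a/ and /a/): no rule targets it → [p].
Rule 3 applies to /a/ (between /p/ and /l/: in an unstressed syllable) → [ə].
/l/ — not in any rule's target class → [l].
/i/ (word-final): in an unstressed syllable, so rule 3 applies → [ə].

[nəˈɡapələ]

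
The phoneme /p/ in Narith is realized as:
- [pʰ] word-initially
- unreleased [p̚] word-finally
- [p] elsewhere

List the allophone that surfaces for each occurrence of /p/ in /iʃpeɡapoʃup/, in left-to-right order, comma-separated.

Occurrence 1 (position 3): no conditioning environment matches → elsewhere allophone [p].
Occurrence 2 (position 7): no conditioning environment matches → elsewhere allophone [p].
Occurrence 3 (position 11): word-finally → [p̚].

[p], [p], [p̚]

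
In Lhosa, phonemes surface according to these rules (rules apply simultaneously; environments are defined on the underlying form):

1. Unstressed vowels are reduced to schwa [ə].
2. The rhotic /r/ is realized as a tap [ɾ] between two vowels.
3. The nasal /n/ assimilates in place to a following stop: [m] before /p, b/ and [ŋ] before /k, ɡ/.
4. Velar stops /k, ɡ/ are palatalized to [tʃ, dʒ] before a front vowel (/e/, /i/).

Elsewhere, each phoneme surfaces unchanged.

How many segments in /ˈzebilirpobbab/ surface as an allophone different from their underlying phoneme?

Segments that undergo a rule: /i/ → [ə] (rule 1); /i/ → [ə] (rule 1); /o/ → [ə] (rule 1); /a/ → [ə] (rule 1).
All other segments surface unchanged.

4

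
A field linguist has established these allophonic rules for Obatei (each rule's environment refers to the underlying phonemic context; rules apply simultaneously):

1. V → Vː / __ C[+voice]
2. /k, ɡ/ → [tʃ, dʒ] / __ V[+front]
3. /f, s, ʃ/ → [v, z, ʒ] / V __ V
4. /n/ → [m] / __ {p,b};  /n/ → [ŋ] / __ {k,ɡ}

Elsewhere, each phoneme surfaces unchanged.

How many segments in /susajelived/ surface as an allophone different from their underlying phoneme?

Segments that undergo a rule: /s/ → [z] (rule 3); /a/ → [aː] (rule 1); /e/ → [eː] (rule 1); /i/ → [iː] (rule 1); /e/ → [eː] (rule 1).
All other segments surface unchanged.

5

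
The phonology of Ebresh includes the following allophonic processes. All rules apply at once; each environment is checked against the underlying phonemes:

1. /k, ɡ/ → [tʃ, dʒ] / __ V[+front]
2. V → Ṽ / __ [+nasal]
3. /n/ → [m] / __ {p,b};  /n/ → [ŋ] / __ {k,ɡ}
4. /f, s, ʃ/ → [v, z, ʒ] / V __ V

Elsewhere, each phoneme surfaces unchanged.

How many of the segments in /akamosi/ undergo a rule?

Segments that undergo a rule: /a/ → [ã] (rule 2); /s/ → [z] (rule 4).
All other segments surface unchanged.

2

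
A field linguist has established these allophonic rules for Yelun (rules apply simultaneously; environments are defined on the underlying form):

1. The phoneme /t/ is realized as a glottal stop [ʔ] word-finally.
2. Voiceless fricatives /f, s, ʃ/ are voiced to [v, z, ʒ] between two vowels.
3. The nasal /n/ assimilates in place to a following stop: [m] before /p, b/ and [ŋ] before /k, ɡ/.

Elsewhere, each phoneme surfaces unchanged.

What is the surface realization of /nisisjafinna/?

[nizisjavinna]

/n/ (word-initial) is in the target of rule 3 but the environment (before a labial or velar stop) is not met → [n].
/i/ — not in any rule's target class → [i].
/s/ meets the environment for rule 2 (between two vowels) → [z].
/i/ (between /s/ and /s/) is unaffected → [i].
/s/ (between /i/ and /j/) fails the environment for rule 2, so it stays [s].
/j/ stays [j].
/a/ (between /j/ and /f/): no rule targets it → [a].
/f/ (between /a/ and /i/) occurs between two vowels → [v] by rule 2.
/i/ stays [i].
/n/ (between /i/ and /n/): rule 3 targets it, but not before a labial or velar stop → unchanged [n].
/n/ (between /n/ and /a/) is in the target of rule 3 but the environment (before a labial or velar stop) is not met → [n].
/a/ (word-final): no rule targets it → [a].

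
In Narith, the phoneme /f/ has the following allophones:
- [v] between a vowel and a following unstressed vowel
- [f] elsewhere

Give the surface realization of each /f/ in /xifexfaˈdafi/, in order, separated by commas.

[v], [f], [v]

Occurrence 1 (position 3): between a vowel and a following unstressed vowel → [v].
Occurrence 2 (position 6): no conditioning environment matches → elsewhere allophone [f].
Occurrence 3 (position 10): between a vowel and a following unstressed vowel → [v].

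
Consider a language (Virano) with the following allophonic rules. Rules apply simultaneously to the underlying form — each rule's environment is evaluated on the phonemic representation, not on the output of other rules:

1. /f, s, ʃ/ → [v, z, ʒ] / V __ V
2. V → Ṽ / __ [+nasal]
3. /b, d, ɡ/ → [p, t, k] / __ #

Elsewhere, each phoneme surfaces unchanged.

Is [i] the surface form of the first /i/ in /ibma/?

/i/ (word-initial) fails the environment for rule 2, so it stays [i].
The actual realization is [i], which matches [i].

Yes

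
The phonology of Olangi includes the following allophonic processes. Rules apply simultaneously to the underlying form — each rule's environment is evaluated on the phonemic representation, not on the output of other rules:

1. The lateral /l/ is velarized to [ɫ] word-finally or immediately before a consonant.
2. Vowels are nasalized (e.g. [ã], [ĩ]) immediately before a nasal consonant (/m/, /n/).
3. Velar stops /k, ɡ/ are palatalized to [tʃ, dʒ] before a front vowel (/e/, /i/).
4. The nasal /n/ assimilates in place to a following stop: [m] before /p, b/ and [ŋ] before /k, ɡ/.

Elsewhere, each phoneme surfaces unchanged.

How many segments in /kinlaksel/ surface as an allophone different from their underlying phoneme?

Segments that undergo a rule: /k/ → [tʃ] (rule 3); /i/ → [ĩ] (rule 2); /l/ → [ɫ] (rule 1).
All other segments surface unchanged.

3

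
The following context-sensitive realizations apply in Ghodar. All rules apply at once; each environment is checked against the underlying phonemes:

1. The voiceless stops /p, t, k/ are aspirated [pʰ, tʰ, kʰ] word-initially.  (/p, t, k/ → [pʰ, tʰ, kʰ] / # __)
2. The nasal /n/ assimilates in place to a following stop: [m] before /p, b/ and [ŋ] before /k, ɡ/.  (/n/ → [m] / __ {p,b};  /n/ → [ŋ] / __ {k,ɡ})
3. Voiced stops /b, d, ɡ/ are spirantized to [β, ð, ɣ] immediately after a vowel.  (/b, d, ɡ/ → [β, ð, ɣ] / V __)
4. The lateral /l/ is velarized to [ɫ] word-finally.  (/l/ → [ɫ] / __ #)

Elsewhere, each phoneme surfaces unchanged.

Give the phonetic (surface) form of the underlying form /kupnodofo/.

/k/ (word-initial) occurs word-initially → [kʰ] by rule 1.
/u/ (between /k/ and /p/): no rule targets it → [u].
/p/ (between /u/ and /n/) is in the target of rule 1 but the environment (word-initially) is not met → [p].
/n/ (between /p/ and /o/) fails the environment for rule 2, so it stays [n].
/o/ stays [o].
Rule 3 applies to /d/ (between /o/ and /o/: immediately after a vowel) → [ð].
/o/ (between /d/ and /f/) is unaffected → [o].
/f/ (between /o/ and /o/) is unaffected → [f].
/o/ (word-final) is unaffected → [o].

[kʰupnoðofo]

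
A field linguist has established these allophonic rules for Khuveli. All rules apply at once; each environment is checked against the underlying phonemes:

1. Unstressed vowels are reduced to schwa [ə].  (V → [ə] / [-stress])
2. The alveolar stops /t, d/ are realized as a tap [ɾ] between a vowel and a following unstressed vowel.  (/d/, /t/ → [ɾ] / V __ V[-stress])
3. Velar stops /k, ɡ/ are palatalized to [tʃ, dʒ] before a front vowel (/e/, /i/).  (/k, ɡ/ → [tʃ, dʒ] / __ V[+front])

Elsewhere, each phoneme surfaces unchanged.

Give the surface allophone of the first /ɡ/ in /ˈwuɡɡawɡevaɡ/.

[ɡ]

/ɡ/ (between /u/ and /ɡ/): rule 3 targets it, but not before a front vowel → unchanged [ɡ].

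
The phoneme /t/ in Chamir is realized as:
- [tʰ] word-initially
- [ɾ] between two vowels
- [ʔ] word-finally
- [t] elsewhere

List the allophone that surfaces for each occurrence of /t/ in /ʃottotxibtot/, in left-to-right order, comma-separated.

[t], [t], [t], [t], [ʔ]

Occurrence 1 (position 3): no conditioning environment matches → elsewhere allophone [t].
Occurrence 2 (position 4): no conditioning environment matches → elsewhere allophone [t].
Occurrence 3 (position 6): no conditioning environment matches → elsewhere allophone [t].
Occurrence 4 (position 10): no conditioning environment matches → elsewhere allophone [t].
Occurrence 5 (position 12): word-finally → [ʔ].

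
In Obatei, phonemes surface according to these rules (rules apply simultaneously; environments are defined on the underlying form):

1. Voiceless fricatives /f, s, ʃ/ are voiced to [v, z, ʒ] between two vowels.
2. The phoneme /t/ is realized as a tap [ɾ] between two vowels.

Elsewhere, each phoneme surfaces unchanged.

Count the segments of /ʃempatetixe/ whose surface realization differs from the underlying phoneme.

Segments that undergo a rule: /t/ → [ɾ] (rule 2); /t/ → [ɾ] (rule 2).
All other segments surface unchanged.

2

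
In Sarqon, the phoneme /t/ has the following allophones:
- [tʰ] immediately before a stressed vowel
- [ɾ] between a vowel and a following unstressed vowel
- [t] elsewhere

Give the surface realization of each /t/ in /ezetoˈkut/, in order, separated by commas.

Occurrence 1 (position 4): between a vowel and an unstressed vowel → [ɾ].
Occurrence 2 (position 8): no conditioning environment matches → elsewhere allophone [t].

[ɾ], [t]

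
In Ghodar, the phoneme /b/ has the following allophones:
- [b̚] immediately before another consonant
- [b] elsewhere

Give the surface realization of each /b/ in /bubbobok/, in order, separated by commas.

[b], [b̚], [b], [b]

Occurrence 1 (position 1): no conditioning environment matches → elsewhere allophone [b].
Occurrence 2 (position 3): immediately before another consonant → [b̚].
Occurrence 3 (position 4): no conditioning environment matches → elsewhere allophone [b].
Occurrence 4 (position 6): no conditioning environment matches → elsewhere allophone [b].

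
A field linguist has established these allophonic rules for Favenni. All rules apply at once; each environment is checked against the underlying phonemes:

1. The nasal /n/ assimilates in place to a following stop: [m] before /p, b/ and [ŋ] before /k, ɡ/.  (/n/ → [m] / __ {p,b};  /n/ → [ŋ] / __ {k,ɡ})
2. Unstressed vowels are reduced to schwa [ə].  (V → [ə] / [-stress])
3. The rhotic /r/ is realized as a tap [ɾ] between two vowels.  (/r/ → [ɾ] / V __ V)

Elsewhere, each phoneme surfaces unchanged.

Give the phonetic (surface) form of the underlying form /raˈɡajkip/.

[rəˈɡajkəp]

/r/ (word-initial) is in the target of rule 3 but the environment (between two vowels) is not met → [r].
/a/ — between /r/ and /ɡ/, in an unstressed syllable — surfaces as [ə] (rule 2).
/ɡ/ stays [ɡ].
/a/ — between /ɡ/ and /j/; rule 2 does not apply here → [a].
/j/ stays [j].
/k/ (between /j/ and /i/) is unaffected → [k].
/i/ (between /k/ and /p/) occurs in an unstressed syllable → [ə] by rule 2.
/p/ stays [p].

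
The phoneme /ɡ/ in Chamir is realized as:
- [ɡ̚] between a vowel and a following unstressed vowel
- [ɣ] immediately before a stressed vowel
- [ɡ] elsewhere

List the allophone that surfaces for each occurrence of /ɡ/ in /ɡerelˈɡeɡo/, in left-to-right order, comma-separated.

Occurrence 1 (position 1): no conditioning environment matches → elsewhere allophone [ɡ].
Occurrence 2 (position 6): immediately before a stressed vowel → [ɣ].
Occurrence 3 (position 8): between a vowel and a following unstressed vowel → [ɡ̚].

[ɡ], [ɣ], [ɡ̚]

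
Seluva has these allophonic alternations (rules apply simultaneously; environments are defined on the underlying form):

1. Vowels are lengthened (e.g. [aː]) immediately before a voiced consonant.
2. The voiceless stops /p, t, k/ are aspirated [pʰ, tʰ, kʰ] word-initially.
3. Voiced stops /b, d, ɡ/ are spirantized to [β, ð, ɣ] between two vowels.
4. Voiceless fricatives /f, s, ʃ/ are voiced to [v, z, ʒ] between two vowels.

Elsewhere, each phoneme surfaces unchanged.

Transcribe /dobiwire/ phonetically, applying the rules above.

[doːβiːwiːre]

/d/ (word-initial): rule 3 targets it, but not between two vowels → unchanged [d].
/o/ — between /d/ and /b/, before a voiced consonant — surfaces as [oː] (rule 1).
/b/ meets the environment for rule 3 (between two vowels) → [β].
/i/ — between /b/ and /w/, before a voiced consonant — surfaces as [iː] (rule 1).
/w/ stays [w].
/i/ (between /w/ and /r/) occurs before a voiced consonant → [iː] by rule 1.
/r/ (between /i/ and /e/): no rule targets it → [r].
/e/ (word-final): rule 1 targets it, but not before a voiced consonant → unchanged [e].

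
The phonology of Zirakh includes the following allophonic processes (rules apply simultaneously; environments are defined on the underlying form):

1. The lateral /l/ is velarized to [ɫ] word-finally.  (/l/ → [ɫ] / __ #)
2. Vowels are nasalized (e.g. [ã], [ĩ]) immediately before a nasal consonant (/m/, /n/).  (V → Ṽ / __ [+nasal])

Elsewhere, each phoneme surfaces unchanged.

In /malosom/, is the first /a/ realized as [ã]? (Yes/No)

/a/ (between /m/ and /l/) fails the environment for rule 2, so it stays [a].
The actual realization is [a], not [ã].

No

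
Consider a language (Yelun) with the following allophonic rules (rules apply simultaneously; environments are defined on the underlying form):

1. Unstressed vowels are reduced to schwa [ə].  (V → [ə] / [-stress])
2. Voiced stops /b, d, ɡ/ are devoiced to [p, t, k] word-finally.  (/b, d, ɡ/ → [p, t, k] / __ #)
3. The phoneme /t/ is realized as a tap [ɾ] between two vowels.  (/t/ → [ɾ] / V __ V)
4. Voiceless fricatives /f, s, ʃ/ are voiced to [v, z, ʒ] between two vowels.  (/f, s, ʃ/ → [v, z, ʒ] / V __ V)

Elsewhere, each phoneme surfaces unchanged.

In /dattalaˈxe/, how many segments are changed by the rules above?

3

Segments that undergo a rule: /a/ → [ə] (rule 1); /a/ → [ə] (rule 1); /a/ → [ə] (rule 1).
All other segments surface unchanged.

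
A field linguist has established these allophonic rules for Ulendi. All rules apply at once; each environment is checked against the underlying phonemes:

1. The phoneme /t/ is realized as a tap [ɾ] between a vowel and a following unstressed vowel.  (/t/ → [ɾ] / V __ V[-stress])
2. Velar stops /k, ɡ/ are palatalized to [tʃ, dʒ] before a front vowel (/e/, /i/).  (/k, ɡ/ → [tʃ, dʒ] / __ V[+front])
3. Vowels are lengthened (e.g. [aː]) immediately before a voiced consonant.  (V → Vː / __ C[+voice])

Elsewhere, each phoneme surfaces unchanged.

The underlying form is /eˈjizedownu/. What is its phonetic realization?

[eːˈjiːzeːdoːwnu]

/e/ (word-initial) occurs before a voiced consonant → [eː] by rule 3.
/j/ (between /e/ and /i/): no rule targets it → [j].
/i/ meets the environment for rule 3 (before a voiced consonant) → [iː].
/z/ — not in any rule's target class → [z].
/e/ (between /z/ and /d/): before a voiced consonant, so rule 3 applies → [eː].
/d/ (between /e/ and /o/) is unaffected → [d].
Rule 3 applies to /o/ (between /d/ and /w/: before a voiced consonant) → [oː].
/w/ — not in any rule's target class → [w].
/n/ stays [n].
/u/ — word-final; rule 3 does not apply here → [u].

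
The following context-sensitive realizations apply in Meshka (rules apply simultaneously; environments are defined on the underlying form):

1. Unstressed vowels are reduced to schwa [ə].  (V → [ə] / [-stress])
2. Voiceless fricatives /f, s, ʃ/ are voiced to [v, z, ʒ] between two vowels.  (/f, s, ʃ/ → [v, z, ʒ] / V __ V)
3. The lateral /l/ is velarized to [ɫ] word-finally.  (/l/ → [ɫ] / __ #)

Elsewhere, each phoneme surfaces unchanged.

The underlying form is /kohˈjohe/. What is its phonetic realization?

/k/ stays [k].
/o/ (between /k/ and /h/): in an unstressed syllable, so rule 1 applies → [ə].
/h/ stays [h].
/j/ (between /h/ and /o/): no rule targets it → [j].
/o/ (between /j/ and /h/) is in the target of rule 1 but the environment (in an unstressed syllable) is not met → [o].
/h/ stays [h].
Rule 1 applies to /e/ (word-final: in an unstressed syllable) → [ə].

[kəhˈjohə]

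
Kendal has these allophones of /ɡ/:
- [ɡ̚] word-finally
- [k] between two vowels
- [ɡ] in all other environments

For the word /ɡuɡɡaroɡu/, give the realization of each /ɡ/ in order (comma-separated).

Occurrence 1 (position 1): no conditioning environment matches → elsewhere allophone [ɡ].
Occurrence 2 (position 3): no conditioning environment matches → elsewhere allophone [ɡ].
Occurrence 3 (position 4): no conditioning environment matches → elsewhere allophone [ɡ].
Occurrence 4 (position 8): between two vowels → [k].

[ɡ], [ɡ], [ɡ], [k]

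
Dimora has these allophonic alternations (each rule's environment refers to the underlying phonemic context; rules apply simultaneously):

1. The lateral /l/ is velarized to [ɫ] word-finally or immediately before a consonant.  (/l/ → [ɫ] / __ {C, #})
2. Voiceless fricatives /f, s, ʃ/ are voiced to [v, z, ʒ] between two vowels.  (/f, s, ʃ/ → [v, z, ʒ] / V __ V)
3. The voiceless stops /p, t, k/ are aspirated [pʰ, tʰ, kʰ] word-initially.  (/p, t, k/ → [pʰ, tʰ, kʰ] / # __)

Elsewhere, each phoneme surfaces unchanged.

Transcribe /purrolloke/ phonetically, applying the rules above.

/p/ — word-initial, word-initially — surfaces as [pʰ] (rule 3).
/l/ (between /o/ and /l/): word-finally or immediately before a consonant, so rule 1 applies → [ɫ].
/l/ (between /l/ and /o/) is in the target of rule 1 but the environment (word-finally or immediately before a consonant) is not met → [l].
/k/ (between /o/ and /e/) is in the target of rule 3 but the environment (word-initially) is not met → [k].

[pʰurroɫloke]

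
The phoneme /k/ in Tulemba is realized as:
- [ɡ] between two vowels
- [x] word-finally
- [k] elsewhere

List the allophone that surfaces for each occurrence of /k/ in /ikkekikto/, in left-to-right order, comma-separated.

Occurrence 1 (position 2): no conditioning environment matches → elsewhere allophone [k].
Occurrence 2 (position 3): no conditioning environment matches → elsewhere allophone [k].
Occurrence 3 (position 5): between two vowels → [ɡ].
Occurrence 4 (position 7): no conditioning environment matches → elsewhere allophone [k].

[k], [k], [ɡ], [k]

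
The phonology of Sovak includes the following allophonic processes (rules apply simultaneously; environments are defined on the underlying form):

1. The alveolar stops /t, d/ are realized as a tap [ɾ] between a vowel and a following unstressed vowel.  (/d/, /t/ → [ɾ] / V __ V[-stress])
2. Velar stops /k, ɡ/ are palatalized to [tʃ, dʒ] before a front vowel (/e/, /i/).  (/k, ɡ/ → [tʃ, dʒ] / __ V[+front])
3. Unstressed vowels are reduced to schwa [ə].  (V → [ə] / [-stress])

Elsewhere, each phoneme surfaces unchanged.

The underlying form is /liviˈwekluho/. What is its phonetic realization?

[ləvəˈwekləhə]

/l/ (word-initial): no rule targets it → [l].
/i/ (between /l/ and /v/): in an unstressed syllable, so rule 3 applies → [ə].
/v/ — not in any rule's target class → [v].
/i/ — between /v/ and /w/, in an unstressed syllable — surfaces as [ə] (rule 3).
/w/ (between /i/ and /e/) is unaffected → [w].
/e/ (between /w/ and /k/) fails the environment for rule 3, so it stays [e].
/k/ (between /e/ and /l/): rule 2 targets it, but not before a front vowel → unchanged [k].
/l/ (between /k/ and /u/) is unaffected → [l].
Rule 3 applies to /u/ (between /l/ and /h/: in an unstressed syllable) → [ə].
/h/ stays [h].
/o/ (word-final): in an unstressed syllable, so rule 3 applies → [ə].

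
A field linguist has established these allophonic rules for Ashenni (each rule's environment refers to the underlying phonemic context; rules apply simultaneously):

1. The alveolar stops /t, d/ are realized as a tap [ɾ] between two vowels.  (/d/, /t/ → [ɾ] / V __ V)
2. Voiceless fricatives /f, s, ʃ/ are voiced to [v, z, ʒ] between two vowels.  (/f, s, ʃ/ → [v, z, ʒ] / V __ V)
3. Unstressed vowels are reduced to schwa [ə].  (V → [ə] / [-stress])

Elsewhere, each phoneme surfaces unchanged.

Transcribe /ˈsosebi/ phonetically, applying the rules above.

/s/ — word-initial; rule 2 does not apply here → [s].
/o/ (between /s/ and /s/): rule 3 targets it, but not in an unstressed syllable → unchanged [o].
/s/ meets the environment for rule 2 (between two vowels) → [z].
/e/ (between /s/ and /b/): in an unstressed syllable, so rule 3 applies → [ə].
/i/ (word-final): in an unstressed syllable, so rule 3 applies → [ə].

[ˈsozəbə]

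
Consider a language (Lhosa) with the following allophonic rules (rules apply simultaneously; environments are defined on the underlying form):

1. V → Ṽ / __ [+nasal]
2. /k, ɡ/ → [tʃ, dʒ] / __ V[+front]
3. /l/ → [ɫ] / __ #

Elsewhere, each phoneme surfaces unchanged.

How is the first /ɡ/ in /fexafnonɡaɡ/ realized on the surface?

/ɡ/ (between /n/ and /a/): rule 2 targets it, but not before a front vowel → unchanged [ɡ].

[ɡ]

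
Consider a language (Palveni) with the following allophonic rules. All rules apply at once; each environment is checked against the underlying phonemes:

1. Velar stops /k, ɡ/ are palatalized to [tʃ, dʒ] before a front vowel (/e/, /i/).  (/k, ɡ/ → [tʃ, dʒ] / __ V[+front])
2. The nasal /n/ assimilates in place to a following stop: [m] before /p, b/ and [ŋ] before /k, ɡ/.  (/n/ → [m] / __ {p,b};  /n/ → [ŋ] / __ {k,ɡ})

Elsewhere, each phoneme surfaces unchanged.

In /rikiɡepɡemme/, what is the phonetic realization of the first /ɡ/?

[dʒ]

/ɡ/ (between /i/ and /e/): before a front vowel, so rule 1 applies → [dʒ].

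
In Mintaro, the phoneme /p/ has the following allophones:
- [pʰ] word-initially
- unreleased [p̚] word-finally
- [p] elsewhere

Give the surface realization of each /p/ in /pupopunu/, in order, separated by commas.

Occurrence 1 (position 1): word-initially → [pʰ].
Occurrence 2 (position 3): no conditioning environment matches → elsewhere allophone [p].
Occurrence 3 (position 5): no conditioning environment matches → elsewhere allophone [p].

[pʰ], [p], [p]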